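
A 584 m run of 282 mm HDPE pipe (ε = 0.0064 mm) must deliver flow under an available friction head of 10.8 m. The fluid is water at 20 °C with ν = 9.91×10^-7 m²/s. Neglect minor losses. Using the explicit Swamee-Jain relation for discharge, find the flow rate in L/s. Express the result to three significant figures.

Swamee-Jain (Type II): Q = -0.965·√(gD⁵h_f/L)·ln[ε/(3.7D) + √(3.17ν²L/(gD³h_f))]
√(gD⁵h_f/L) = √(9.81·0.282⁵·10.8/584) = 0.01799
ε/(3.7D) = 6.13×10^-6; √(3.17ν²L/(gD³h_f)) = 2.77×10^-5
Q = -0.965·0.01799·ln(3.380×10^-5) = 0.1787 m³/s
Check: V = 2.86 m/s, Re = 8.14×10^5, f = 0.01249, h_f = 10.8 m ≈ 10.8 m ✓

Q ≈ 179 L/s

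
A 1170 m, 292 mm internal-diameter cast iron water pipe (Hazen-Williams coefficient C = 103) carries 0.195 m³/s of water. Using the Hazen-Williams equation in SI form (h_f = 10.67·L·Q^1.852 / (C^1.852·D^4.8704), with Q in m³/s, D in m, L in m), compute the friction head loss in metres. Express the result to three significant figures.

h_f = 10.67·1170·0.195^1.852 / (103^1.852·0.292^4.8704) = 45.45 m

h_f ≈ 45.4 m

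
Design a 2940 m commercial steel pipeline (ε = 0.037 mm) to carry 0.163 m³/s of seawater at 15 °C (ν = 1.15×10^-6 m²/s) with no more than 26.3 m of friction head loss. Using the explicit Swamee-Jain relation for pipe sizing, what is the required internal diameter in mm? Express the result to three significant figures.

Swamee-Jain (Type III): D = 0.66·[ε^1.25·(LQ²/(gh_f))^4.75 + ν·Q^9.4·(L/(gh_f))^5.2]^0.04
LQ²/(gh_f) = 0.3028; L/(gh_f) = 11.40
Term 1 = ε^1.25·(…)^4.75 = 9.90×10^-9; Term 2 = ν·Q^9.4·(…)^5.2 = 1.41×10^-8
D = 0.66·(9.90×10^-9 + 1.41×10^-8)^0.04 = 0.3272 m = 327 mm
Check: V = 1.94 m/s, Re = 5.52×10^5, f = 0.01446, h_f = 24.9 m ≈ 26.3 m ✓

D ≈ 327 mm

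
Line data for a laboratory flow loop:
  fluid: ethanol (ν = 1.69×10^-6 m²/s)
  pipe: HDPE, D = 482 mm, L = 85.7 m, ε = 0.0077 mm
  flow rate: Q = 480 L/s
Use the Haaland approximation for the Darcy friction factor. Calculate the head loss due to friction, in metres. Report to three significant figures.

V = 4Q/(πD²) = 4·0.480/(π·0.482²) = 2.631 m/s
Re = VD/ν = 2.631·0.482/1.69×10^-6 = 7.50×10^5 → turbulent
ε/D = 0.0077/482 = 1.60×10^-5
Haaland: f = 0.01241
h_f = f(L/D)V²/(2g) = 0.01241·(85.7/0.482)·2.631²/(2·9.81) = 0.7783 m

h_f ≈ 0.778 m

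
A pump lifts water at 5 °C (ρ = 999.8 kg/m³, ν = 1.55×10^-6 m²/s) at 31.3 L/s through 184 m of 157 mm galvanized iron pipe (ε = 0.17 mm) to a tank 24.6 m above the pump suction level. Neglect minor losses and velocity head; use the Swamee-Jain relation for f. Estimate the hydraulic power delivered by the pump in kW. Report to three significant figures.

P_hyd ≈ 8.60 kW

V = 4Q/(πD²) = 1.617 m/s; Re = 1.64×10^5; ε/D = 0.00108; f = 0.02178
h_f = f(L/D)V²/2g = 3.400 m
Total head H = z + h_f = 24.6 + 3.400 = 28.00 m
P_hyd = ρgQH = 999.8·9.81·0.0313·28.00 = 8.596 kW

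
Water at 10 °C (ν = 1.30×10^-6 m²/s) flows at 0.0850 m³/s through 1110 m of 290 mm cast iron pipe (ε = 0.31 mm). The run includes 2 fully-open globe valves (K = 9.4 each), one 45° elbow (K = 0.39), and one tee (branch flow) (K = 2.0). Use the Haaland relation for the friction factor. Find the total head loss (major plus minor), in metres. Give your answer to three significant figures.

H_L ≈ 8.52 m

V = 4Q/(πD²) = 1.287 m/s; V²/2g = 0.08440 m
Re = 2.87×10^5, ε/D = 0.00107 → f = 0.02084 (Haaland)
Major: h_f = f(L/D)·V²/2g = 0.02084·3828·0.08440 = 6.734 m
Minor: ΣK = 21.2; h_m = ΣK·V²/2g = 1.789 m
Total H_L = 6.734 + 1.789 = 8.523 m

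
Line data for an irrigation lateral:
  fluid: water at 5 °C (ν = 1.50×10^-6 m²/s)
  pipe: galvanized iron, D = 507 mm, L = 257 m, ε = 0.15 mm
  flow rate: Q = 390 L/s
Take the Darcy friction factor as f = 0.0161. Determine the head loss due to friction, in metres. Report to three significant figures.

V = 4Q/(πD²) = 4·0.390/(π·0.507²) = 1.932 m/s
h_f = f(L/D)V²/(2g) = 0.01610·(257/0.507)·1.932²/(2·9.81) = 1.552 m

h_f ≈ 1.55 m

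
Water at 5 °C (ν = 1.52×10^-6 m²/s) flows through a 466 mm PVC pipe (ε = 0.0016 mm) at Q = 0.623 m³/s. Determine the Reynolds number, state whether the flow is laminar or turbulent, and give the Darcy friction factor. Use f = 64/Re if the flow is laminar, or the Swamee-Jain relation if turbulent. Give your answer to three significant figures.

V = 4Q/(πD²) = 3.653 m/s
Re = VD/ν = 3.653·0.466/1.52×10^-6 = 1.12×10^6
Re > 4000 → turbulent; ε/D = 3.43×10^-6
Swamee-Jain: f = 0.01148

Re ≈ 1.12×10^6; turbulent; f ≈ 0.0115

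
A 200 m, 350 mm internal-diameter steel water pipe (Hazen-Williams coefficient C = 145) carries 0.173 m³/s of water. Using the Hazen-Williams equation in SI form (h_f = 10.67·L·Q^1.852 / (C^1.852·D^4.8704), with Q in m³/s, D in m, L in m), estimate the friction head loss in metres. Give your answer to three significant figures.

h_f = 10.67·200·0.173^1.852 / (145^1.852·0.350^4.8704) = 1.367 m

h_f ≈ 1.37 m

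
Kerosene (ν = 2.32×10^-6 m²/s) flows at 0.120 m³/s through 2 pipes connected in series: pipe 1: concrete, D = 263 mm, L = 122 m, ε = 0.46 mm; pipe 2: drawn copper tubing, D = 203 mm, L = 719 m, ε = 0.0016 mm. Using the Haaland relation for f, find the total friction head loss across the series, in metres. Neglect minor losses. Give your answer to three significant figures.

H ≈ 37.9 m

Pipe 1: V = 2.209 m/s, Re = 2.50×10^5, ε/D = 0.00175, f = 0.02334, h_1 = f(L/D)V²/2g = 2.693 m
Pipe 2: V = 3.708 m/s, Re = 3.24×10^5, ε/D = 7.88×10^-6, f = 0.01420, h_2 = f(L/D)V²/2g = 35.24 m
Series → Q common, losses add: H = Σh = 37.93 m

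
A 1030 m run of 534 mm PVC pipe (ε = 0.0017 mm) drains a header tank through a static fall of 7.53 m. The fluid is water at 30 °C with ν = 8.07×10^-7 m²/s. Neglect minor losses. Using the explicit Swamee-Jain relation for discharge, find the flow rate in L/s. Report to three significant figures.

Swamee-Jain (Type II): Q = -0.965·√(gD⁵h_f/L)·ln[ε/(3.7D) + √(3.17ν²L/(gD³h_f))]
√(gD⁵h_f/L) = √(9.81·0.534⁵·7.53/1030) = 0.05580
ε/(3.7D) = 8.60×10^-7; √(3.17ν²L/(gD³h_f)) = 1.37×10^-5
Q = -0.965·0.05580·ln(1.461×10^-5) = 0.5996 m³/s
Check: V = 2.68 m/s, Re = 1.77×10^6, f = 0.01068, h_f = 7.53 m ≈ 7.53 m ✓

Q ≈ 600 L/s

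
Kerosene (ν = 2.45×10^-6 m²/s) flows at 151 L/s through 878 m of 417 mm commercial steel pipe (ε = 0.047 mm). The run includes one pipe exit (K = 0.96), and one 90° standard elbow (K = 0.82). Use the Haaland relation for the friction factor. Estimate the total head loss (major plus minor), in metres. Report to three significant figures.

H_L ≈ 2.27 m

V = 4Q/(πD²) = 1.106 m/s; V²/2g = 0.06231 m
Re = 1.88×10^5, ε/D = 1.13×10^-4 → f = 0.01643 (Haaland)
Major: h_f = f(L/D)·V²/2g = 0.01643·2106·0.06231 = 2.156 m
Minor: ΣK = 1.78; h_m = ΣK·V²/2g = 0.1109 m
Total H_L = 2.156 + 0.1109 = 2.267 m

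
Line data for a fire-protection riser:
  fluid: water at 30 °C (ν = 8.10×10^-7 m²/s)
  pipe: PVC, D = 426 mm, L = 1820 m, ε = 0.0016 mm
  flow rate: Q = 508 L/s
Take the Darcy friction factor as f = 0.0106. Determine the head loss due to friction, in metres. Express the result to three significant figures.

h_f ≈ 29.3 m

V = 4Q/(πD²) = 4·0.508/(π·0.426²) = 3.564 m/s
h_f = f(L/D)V²/(2g) = 0.01060·(1820/0.426)·3.564²/(2·9.81) = 29.32 m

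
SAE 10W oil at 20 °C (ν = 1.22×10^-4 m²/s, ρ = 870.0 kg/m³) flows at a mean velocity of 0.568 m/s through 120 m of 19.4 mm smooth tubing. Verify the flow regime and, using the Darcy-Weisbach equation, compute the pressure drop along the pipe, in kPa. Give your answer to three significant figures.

Δp ≈ 615 kPa

Re = VD/ν = 0.568·0.01940/1.22×10^-4 = 90.3 → laminar (Re < 2300)
f = 64/Re = 0.7086
h_f = f(L/D)V²/(2g) = 0.7086·(120/0.01940)·0.568²/(2·9.81) = 72.07 m
Δp = ρg·h_f = 870.0·9.81·72.07 = 615.1 kPa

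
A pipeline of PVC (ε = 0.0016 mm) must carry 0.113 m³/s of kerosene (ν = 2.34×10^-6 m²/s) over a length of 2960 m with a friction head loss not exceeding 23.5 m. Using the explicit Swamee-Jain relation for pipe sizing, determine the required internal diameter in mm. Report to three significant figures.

D ≈ 294 mm

Swamee-Jain (Type III): D = 0.66·[ε^1.25·(LQ²/(gh_f))^4.75 + ν·Q^9.4·(L/(gh_f))^5.2]^0.04
LQ²/(gh_f) = 0.1640; L/(gh_f) = 12.84
Term 1 = ε^1.25·(…)^4.75 = 1.06×10^-11; Term 2 = ν·Q^9.4·(…)^5.2 = 1.71×10^-9
D = 0.66·(1.06×10^-11 + 1.71×10^-9)^0.04 = 0.2944 m = 294 mm
Check: V = 1.66 m/s, Re = 2.09×10^5, f = 0.01545, h_f = 21.8 m ≈ 23.5 m ✓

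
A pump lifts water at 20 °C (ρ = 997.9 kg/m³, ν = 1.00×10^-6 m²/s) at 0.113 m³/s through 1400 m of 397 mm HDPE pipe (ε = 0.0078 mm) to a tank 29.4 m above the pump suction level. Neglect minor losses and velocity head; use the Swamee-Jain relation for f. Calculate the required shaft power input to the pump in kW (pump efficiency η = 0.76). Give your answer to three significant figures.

P_shaft ≈ 45.9 kW

V = 4Q/(πD²) = 0.9129 m/s; Re = 3.62×10^5; ε/D = 1.96×10^-5; f = 0.01413
h_f = f(L/D)V²/2g = 2.117 m
Total head H = z + h_f = 29.4 + 2.117 = 31.52 m
P_hyd = ρgQH = 997.9·9.81·0.113·31.52 = 34.86 kW
P_shaft = P_hyd/η = 34.86/0.76 = 45.87 kW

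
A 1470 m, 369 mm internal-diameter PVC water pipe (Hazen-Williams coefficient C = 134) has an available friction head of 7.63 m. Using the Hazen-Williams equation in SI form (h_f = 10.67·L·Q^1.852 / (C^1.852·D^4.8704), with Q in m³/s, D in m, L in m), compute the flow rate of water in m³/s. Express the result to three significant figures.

Q ≈ 0.158 m³/s

Rearranging: Q = [h_f·C^1.852·D^4.8704 / (10.67·L)]^(1/1.852)
Q = [7.63·134^1.852·0.369^4.8704 / (10.67·1470)]^0.540 = 0.1583 m³/s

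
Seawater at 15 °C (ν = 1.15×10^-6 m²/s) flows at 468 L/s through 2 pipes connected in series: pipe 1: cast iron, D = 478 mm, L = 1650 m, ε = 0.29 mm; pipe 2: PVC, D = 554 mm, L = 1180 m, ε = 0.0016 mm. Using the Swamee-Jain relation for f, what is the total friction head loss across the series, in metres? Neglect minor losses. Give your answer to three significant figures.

H ≈ 26.3 m

Pipe 1: V = 2.608 m/s, Re = 1.08×10^6, ε/D = 6.07×10^-4, f = 0.01795, h_1 = f(L/D)V²/2g = 21.48 m
Pipe 2: V = 1.941 m/s, Re = 9.35×10^5, ε/D = 2.89×10^-6, f = 0.01181, h_2 = f(L/D)V²/2g = 4.832 m
Series → Q common, losses add: H = Σh = 26.31 m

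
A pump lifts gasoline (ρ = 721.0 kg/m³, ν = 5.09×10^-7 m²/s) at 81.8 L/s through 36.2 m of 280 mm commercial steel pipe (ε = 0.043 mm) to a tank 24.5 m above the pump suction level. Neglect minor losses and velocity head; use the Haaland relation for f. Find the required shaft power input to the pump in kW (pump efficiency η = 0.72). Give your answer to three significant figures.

V = 4Q/(πD²) = 1.328 m/s; Re = 7.31×10^5; ε/D = 1.54×10^-4; f = 0.01436
h_f = f(L/D)V²/2g = 0.1670 m
Total head H = z + h_f = 24.5 + 0.1670 = 24.67 m
P_hyd = ρgQH = 721.0·9.81·0.0818·24.67 = 14.27 kW
P_shaft = P_hyd/η = 14.27/0.72 = 19.82 kW

P_shaft ≈ 19.8 kW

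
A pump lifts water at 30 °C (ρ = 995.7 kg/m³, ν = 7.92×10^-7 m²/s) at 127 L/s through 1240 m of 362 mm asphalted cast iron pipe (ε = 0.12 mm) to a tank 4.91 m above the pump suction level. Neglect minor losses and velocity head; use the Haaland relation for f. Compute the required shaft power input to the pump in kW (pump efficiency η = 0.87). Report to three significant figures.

P_shaft ≈ 13.2 kW

V = 4Q/(πD²) = 1.234 m/s; Re = 5.64×10^5; ε/D = 3.31×10^-4; f = 0.01629
h_f = f(L/D)V²/2g = 4.330 m
Total head H = z + h_f = 4.91 + 4.330 = 9.240 m
P_hyd = ρgQH = 995.7·9.81·0.127·9.240 = 11.46 kW
P_shaft = P_hyd/η = 11.46/0.87 = 13.18 kW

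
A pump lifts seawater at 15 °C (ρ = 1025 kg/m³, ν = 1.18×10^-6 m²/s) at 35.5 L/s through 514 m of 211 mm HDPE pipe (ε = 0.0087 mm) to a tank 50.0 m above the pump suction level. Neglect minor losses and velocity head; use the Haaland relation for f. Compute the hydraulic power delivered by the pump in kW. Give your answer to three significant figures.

P_hyd ≈ 18.6 kW

V = 4Q/(πD²) = 1.015 m/s; Re = 1.82×10^5; ε/D = 4.12×10^-5; f = 0.01605
h_f = f(L/D)V²/2g = 2.054 m
Total head H = z + h_f = 50.0 + 2.054 = 52.05 m
P_hyd = ρgQH = 1025·9.81·0.0355·52.05 = 18.58 kW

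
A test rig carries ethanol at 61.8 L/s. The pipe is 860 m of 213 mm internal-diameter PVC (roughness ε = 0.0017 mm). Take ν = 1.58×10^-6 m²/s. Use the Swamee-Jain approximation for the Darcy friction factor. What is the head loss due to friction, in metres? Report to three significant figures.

h_f ≈ 9.38 m

V = 4Q/(πD²) = 4·0.0618/(π·0.213²) = 1.734 m/s
Re = VD/ν = 1.734·0.213/1.58×10^-6 = 2.34×10^5 → turbulent
ε/D = 0.0017/213 = 7.98×10^-6
Swamee-Jain: f = 0.01515
h_f = f(L/D)V²/(2g) = 0.01515·(860/0.213)·1.734²/(2·9.81) = 9.379 m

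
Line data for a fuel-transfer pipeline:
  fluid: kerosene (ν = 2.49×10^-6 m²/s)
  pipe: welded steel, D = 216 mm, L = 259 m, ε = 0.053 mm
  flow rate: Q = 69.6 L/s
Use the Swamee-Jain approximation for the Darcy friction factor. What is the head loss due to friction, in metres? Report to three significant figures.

h_f ≈ 3.94 m

V = 4Q/(πD²) = 4·0.0696/(π·0.216²) = 1.899 m/s
Re = VD/ν = 1.899·0.216/2.49×10^-6 = 1.65×10^5 → turbulent
ε/D = 0.053/216 = 2.45×10^-4
Swamee-Jain: f = 0.01788
h_f = f(L/D)V²/(2g) = 0.01788·(259/0.216)·1.899²/(2·9.81) = 3.941 m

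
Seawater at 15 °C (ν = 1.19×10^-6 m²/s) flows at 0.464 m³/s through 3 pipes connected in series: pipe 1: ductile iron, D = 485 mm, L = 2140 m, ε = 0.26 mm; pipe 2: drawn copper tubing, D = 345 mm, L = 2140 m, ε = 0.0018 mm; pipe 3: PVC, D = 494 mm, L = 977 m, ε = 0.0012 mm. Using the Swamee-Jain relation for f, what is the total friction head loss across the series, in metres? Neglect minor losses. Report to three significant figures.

H ≈ 118 m

Pipe 1: V = 2.512 m/s, Re = 1.02×10^6, ε/D = 5.36×10^-4, f = 0.01753, h_1 = f(L/D)V²/2g = 24.87 m
Pipe 2: V = 4.964 m/s, Re = 1.44×10^6, ε/D = 5.22×10^-6, f = 0.01109, h_2 = f(L/D)V²/2g = 86.39 m
Pipe 3: V = 2.421 m/s, Re = 1.00×10^6, ε/D = 2.43×10^-6, f = 0.01166, h_3 = f(L/D)V²/2g = 6.888 m
Series → Q common, losses add: H = Σh = 118.1 m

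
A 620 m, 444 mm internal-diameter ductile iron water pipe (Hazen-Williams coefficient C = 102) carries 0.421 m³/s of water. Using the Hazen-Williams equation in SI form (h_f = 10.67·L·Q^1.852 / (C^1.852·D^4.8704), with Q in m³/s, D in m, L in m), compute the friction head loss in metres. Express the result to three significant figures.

h_f = 10.67·620·0.421^1.852 / (102^1.852·0.444^4.8704) = 13.25 m

h_f ≈ 13.2 m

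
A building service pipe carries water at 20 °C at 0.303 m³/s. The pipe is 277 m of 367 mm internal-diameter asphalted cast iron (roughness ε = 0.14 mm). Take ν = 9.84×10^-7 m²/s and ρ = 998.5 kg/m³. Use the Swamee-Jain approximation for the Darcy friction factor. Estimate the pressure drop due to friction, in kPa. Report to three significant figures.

V = 4Q/(πD²) = 4·0.303/(π·0.367²) = 2.864 m/s
Re = VD/ν = 2.864·0.367/9.84×10^-7 = 1.07×10^6 → turbulent
ε/D = 0.14/367 = 3.81×10^-4
Swamee-Jain: f = 0.01640
h_f = f(L/D)V²/(2g) = 0.01640·(277/0.367)·2.864²/(2·9.81) = 5.176 m
Δp = ρg·h_f = 998.5·9.81·5.176 = 50.70 kPa

Δp ≈ 50.7 kPa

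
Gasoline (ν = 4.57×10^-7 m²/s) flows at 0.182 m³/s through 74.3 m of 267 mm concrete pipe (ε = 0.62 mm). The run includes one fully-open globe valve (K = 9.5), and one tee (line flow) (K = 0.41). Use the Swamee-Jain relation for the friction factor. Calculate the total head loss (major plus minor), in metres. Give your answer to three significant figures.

V = 4Q/(πD²) = 3.251 m/s; V²/2g = 0.5385 m
Re = 1.90×10^6, ε/D = 0.00232 → f = 0.02451 (Swamee-Jain)
Major: h_f = f(L/D)·V²/2g = 0.02451·278.3·0.5385 = 3.674 m
Minor: ΣK = 9.91; h_m = ΣK·V²/2g = 5.337 m
Total H_L = 3.674 + 5.337 = 9.011 m

H_L ≈ 9.01 m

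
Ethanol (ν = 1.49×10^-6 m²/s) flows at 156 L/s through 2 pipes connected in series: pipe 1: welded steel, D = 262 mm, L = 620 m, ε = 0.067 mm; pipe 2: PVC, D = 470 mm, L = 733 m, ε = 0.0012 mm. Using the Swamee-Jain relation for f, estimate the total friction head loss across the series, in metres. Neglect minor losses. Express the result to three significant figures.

H ≈ 17.1 m

Pipe 1: V = 2.894 m/s, Re = 5.09×10^5, ε/D = 2.56×10^-4, f = 0.01599, h_1 = f(L/D)V²/2g = 16.15 m
Pipe 2: V = 0.8992 m/s, Re = 2.84×10^5, ε/D = 2.55×10^-6, f = 0.01456, h_2 = f(L/D)V²/2g = 0.9354 m
Series → Q common, losses add: H = Σh = 17.08 m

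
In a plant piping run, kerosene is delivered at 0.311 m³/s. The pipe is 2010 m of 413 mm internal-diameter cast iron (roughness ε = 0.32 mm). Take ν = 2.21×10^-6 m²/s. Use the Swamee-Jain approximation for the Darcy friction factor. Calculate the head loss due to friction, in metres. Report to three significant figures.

V = 4Q/(πD²) = 4·0.311/(π·0.413²) = 2.322 m/s
Re = VD/ν = 2.322·0.413/2.21×10^-6 = 4.34×10^5 → turbulent
ε/D = 0.32/413 = 7.75×10^-4
Swamee-Jain: f = 0.01941
h_f = f(L/D)V²/(2g) = 0.01941·(2010/0.413)·2.322²/(2·9.81) = 25.95 m

h_f ≈ 26.0 m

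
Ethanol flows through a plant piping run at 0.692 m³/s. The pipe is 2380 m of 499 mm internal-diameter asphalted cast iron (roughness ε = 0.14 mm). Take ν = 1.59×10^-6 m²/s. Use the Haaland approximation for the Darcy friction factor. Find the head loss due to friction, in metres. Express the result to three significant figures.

V = 4Q/(πD²) = 4·0.692/(π·0.499²) = 3.538 m/s
Re = VD/ν = 3.538·0.499/1.59×10^-6 = 1.11×10^6 → turbulent
ε/D = 0.14/499 = 2.81×10^-4
Haaland: f = 0.01536
h_f = f(L/D)V²/(2g) = 0.01536·(2380/0.499)·3.538²/(2·9.81) = 46.75 m

h_f ≈ 46.8 m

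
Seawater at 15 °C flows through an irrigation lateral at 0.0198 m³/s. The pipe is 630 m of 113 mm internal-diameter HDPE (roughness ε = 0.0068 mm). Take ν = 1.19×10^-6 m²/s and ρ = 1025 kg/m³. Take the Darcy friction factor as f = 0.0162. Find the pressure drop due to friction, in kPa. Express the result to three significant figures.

Δp ≈ 180 kPa

V = 4Q/(πD²) = 4·0.0198/(π·0.113²) = 1.974 m/s
h_f = f(L/D)V²/(2g) = 0.01620·(630/0.113)·1.974²/(2·9.81) = 17.94 m
Δp = ρg·h_f = 1025·9.81·17.94 = 180.4 kPa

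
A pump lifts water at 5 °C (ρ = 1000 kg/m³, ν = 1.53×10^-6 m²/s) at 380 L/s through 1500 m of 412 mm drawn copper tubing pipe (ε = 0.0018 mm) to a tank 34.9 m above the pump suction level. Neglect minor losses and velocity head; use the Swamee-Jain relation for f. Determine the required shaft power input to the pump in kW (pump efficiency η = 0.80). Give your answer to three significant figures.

V = 4Q/(πD²) = 2.850 m/s; Re = 7.68×10^5; ε/D = 4.37×10^-6; f = 0.01223
h_f = f(L/D)V²/2g = 18.45 m
Total head H = z + h_f = 34.9 + 18.45 = 53.35 m
P_hyd = ρgQH = 1000·9.81·0.380·53.35 = 198.9 kW
P_shaft = P_hyd/η = 198.9/0.80 = 248.6 kW

P_shaft ≈ 249 kW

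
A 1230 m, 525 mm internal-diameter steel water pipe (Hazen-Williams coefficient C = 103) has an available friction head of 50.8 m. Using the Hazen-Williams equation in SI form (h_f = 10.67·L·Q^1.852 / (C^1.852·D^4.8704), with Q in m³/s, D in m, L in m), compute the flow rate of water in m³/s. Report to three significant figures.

Q ≈ 0.943 m³/s

Rearranging: Q = [h_f·C^1.852·D^4.8704 / (10.67·L)]^(1/1.852)
Q = [50.8·103^1.852·0.525^4.8704 / (10.67·1230)]^0.540 = 0.9428 m³/s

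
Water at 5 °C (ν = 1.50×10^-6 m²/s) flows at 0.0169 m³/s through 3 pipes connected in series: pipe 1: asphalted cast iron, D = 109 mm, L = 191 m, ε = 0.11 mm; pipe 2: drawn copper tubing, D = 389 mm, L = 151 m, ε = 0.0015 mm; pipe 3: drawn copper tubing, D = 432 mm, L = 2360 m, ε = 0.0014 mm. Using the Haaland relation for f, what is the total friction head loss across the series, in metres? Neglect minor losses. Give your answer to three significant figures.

H ≈ 6.40 m

Pipe 1: V = 1.811 m/s, Re = 1.32×10^5, ε/D = 0.00101, f = 0.02151, h_1 = f(L/D)V²/2g = 6.302 m
Pipe 2: V = 0.1422 m/s, Re = 3.69×10^4, ε/D = 3.86×10^-6, f = 0.02222, h_2 = f(L/D)V²/2g = 0.008887 m
Pipe 3: V = 0.1153 m/s, Re = 3.32×10^4, ε/D = 3.24×10^-6, f = 0.02277, h_3 = f(L/D)V²/2g = 0.08427 m
Series → Q common, losses add: H = Σh = 6.395 m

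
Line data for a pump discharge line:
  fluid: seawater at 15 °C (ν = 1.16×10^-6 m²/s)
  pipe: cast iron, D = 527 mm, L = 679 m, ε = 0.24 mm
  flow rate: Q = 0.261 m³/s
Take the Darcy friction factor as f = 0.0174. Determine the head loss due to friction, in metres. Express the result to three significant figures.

V = 4Q/(πD²) = 4·0.261/(π·0.527²) = 1.197 m/s
h_f = f(L/D)V²/(2g) = 0.01740·(679/0.527)·1.197²/(2·9.81) = 1.636 m

h_f ≈ 1.64 m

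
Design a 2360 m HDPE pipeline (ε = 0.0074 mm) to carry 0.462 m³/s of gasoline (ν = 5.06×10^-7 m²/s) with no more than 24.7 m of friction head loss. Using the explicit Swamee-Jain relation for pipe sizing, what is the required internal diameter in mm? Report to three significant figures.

Swamee-Jain (Type III): D = 0.66·[ε^1.25·(LQ²/(gh_f))^4.75 + ν·Q^9.4·(L/(gh_f))^5.2]^0.04
LQ²/(gh_f) = 2.079; L/(gh_f) = 9.740
Term 1 = ε^1.25·(…)^4.75 = 1.25×10^-5; Term 2 = ν·Q^9.4·(…)^5.2 = 4.92×10^-5
D = 0.66·(1.25×10^-5 + 4.92×10^-5)^0.04 = 0.4479 m = 448 mm
Check: V = 2.93 m/s, Re = 2.60×10^6, f = 0.01063, h_f = 24.6 m ≈ 24.7 m ✓

D ≈ 448 mm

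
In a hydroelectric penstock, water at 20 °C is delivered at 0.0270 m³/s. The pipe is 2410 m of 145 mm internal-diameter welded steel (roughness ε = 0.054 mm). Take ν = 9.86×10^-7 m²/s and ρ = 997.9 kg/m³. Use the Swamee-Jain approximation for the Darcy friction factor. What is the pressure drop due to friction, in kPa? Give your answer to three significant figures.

Δp ≈ 397 kPa

V = 4Q/(πD²) = 4·0.0270/(π·0.145²) = 1.635 m/s
Re = VD/ν = 1.635·0.145/9.86×10^-7 = 2.40×10^5 → turbulent
ε/D = 0.054/145 = 3.72×10^-4
Swamee-Jain: f = 0.01790
h_f = f(L/D)V²/(2g) = 0.01790·(2410/0.145)·1.635²/(2·9.81) = 40.53 m
Δp = ρg·h_f = 997.9·9.81·40.53 = 396.8 kPa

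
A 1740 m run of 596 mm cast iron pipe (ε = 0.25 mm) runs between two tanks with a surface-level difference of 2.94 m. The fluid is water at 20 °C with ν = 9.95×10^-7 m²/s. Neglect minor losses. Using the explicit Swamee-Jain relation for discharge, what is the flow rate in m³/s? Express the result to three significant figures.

Swamee-Jain (Type II): Q = -0.965·√(gD⁵h_f/L)·ln[ε/(3.7D) + √(3.17ν²L/(gD³h_f))]
√(gD⁵h_f/L) = √(9.81·0.596⁵·2.94/1740) = 0.03531
ε/(3.7D) = 1.13×10^-4; √(3.17ν²L/(gD³h_f)) = 2.99×10^-5
Q = -0.965·0.03531·ln(1.433×10^-4) = 0.3015 m³/s
Check: V = 1.08 m/s, Re = 6.47×10^5, f = 0.01702, h_f = 2.96 m ≈ 2.94 m ✓

Q ≈ 0.302 m³/s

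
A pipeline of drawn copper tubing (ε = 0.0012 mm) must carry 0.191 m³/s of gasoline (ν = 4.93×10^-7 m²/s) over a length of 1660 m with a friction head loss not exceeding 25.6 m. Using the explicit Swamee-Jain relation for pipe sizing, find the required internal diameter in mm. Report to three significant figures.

D ≈ 294 mm

Swamee-Jain (Type III): D = 0.66·[ε^1.25·(LQ²/(gh_f))^4.75 + ν·Q^9.4·(L/(gh_f))^5.2]^0.04
LQ²/(gh_f) = 0.2411; L/(gh_f) = 6.610
Term 1 = ε^1.25·(…)^4.75 = 4.62×10^-11; Term 2 = ν·Q^9.4·(…)^5.2 = 1.58×10^-9
D = 0.66·(4.62×10^-11 + 1.58×10^-9)^0.04 = 0.2938 m = 294 mm
Check: V = 2.82 m/s, Re = 1.68×10^6, f = 0.01080, h_f = 24.7 m ≈ 25.6 m ✓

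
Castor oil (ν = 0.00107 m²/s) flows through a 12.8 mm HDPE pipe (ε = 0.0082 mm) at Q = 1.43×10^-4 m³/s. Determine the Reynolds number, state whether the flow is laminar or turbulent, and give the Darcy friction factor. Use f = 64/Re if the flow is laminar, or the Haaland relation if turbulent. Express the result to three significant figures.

Re ≈ 13.3; laminar; f = 64/Re ≈ 4.81

V = 4Q/(πD²) = 1.111 m/s
Re = VD/ν = 1.111·0.0128/0.00107 = 13.3
Re < 2300 → laminar → f = 64/Re = 4.814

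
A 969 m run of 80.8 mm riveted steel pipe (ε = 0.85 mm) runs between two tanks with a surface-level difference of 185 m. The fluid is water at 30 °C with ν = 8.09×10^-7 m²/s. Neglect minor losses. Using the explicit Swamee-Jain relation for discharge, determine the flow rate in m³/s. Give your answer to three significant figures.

Swamee-Jain (Type II): Q = -0.965·√(gD⁵h_f/L)·ln[ε/(3.7D) + √(3.17ν²L/(gD³h_f))]
√(gD⁵h_f/L) = √(9.81·0.0808⁵·185/969) = 0.002540
ε/(3.7D) = 0.00284; √(3.17ν²L/(gD³h_f)) = 4.58×10^-5
Q = -0.965·0.002540·ln(0.002889) = 0.01433 m³/s
Check: V = 2.79 m/s, Re = 2.79×10^5, f = 0.03889, h_f = 186 m ≈ 185 m ✓

Q ≈ 0.0143 m³/s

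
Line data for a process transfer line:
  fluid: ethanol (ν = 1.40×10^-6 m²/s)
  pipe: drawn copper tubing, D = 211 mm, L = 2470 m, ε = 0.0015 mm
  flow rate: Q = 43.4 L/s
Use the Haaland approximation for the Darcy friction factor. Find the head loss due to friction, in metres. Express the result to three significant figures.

V = 4Q/(πD²) = 4·0.0434/(π·0.211²) = 1.241 m/s
Re = VD/ν = 1.241·0.211/1.40×10^-6 = 1.87×10^5 → turbulent
ε/D = 0.0015/211 = 7.11×10^-6
Haaland: f = 0.01574
h_f = f(L/D)V²/(2g) = 0.01574·(2470/0.211)·1.241²/(2·9.81) = 14.47 m

h_f ≈ 14.5 m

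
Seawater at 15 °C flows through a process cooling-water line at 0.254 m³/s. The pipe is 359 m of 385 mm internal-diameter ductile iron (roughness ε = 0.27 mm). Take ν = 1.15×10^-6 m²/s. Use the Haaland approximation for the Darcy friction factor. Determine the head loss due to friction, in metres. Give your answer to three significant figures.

V = 4Q/(πD²) = 4·0.254/(π·0.385²) = 2.182 m/s
Re = VD/ν = 2.182·0.385/1.15×10^-6 = 7.30×10^5 → turbulent
ε/D = 0.27/385 = 7.01×10^-4
Haaland: f = 0.01855
h_f = f(L/D)V²/(2g) = 0.01855·(359/0.385)·2.182²/(2·9.81) = 4.196 m

h_f ≈ 4.20 m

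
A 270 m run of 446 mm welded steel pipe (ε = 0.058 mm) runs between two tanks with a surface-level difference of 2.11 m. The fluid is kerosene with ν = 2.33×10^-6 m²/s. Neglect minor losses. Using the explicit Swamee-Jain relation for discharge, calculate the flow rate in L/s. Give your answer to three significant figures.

Swamee-Jain (Type II): Q = -0.965·√(gD⁵h_f/L)·ln[ε/(3.7D) + √(3.17ν²L/(gD³h_f))]
√(gD⁵h_f/L) = √(9.81·0.446⁵·2.11/270) = 0.03678
ε/(3.7D) = 3.51×10^-5; √(3.17ν²L/(gD³h_f)) = 5.03×10^-5
Q = -0.965·0.03678·ln(8.545×10^-5) = 0.3325 m³/s
Check: V = 2.13 m/s, Re = 4.07×10^5, f = 0.01514, h_f = 2.12 m ≈ 2.11 m ✓

Q ≈ 332 L/s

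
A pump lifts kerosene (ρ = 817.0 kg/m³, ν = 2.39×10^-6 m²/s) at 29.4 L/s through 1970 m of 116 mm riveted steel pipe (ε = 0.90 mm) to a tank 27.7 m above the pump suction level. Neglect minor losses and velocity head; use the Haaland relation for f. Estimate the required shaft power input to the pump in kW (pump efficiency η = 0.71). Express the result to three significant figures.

V = 4Q/(πD²) = 2.782 m/s; Re = 1.35×10^5; ε/D = 0.00776; f = 0.03540
h_f = f(L/D)V²/2g = 237.1 m
Total head H = z + h_f = 27.7 + 237.1 = 264.8 m
P_hyd = ρgQH = 817.0·9.81·0.0294·264.8 = 62.41 kW
P_shaft = P_hyd/η = 62.41/0.71 = 87.90 kW

P_shaft ≈ 87.9 kW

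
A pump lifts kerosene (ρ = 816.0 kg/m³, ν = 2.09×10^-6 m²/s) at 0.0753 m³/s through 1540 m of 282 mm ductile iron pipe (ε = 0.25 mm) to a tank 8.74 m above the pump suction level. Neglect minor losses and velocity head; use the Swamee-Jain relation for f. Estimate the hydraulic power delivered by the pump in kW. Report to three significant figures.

P_hyd ≈ 10.4 kW

V = 4Q/(πD²) = 1.206 m/s; Re = 1.63×10^5; ε/D = 8.87×10^-4; f = 0.02103
h_f = f(L/D)V²/2g = 8.509 m
Total head H = z + h_f = 8.74 + 8.509 = 17.25 m
P_hyd = ρgQH = 816.0·9.81·0.0753·17.25 = 10.40 kW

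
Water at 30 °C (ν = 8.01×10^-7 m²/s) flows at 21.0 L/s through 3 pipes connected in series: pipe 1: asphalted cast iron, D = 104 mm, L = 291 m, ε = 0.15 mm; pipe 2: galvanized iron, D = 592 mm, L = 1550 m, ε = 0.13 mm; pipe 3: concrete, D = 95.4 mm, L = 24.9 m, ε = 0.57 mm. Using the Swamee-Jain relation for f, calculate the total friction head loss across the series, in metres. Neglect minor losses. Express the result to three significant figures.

Pipe 1: V = 2.472 m/s, Re = 3.21×10^5, ε/D = 0.00144, f = 0.02236, h_1 = f(L/D)V²/2g = 19.49 m
Pipe 2: V = 0.07629 m/s, Re = 5.64×10^4, ε/D = 2.20×10^-4, f = 0.02113, h_2 = f(L/D)V²/2g = 0.01641 m
Pipe 3: V = 2.938 m/s, Re = 3.50×10^5, ε/D = 0.00597, f = 0.03243, h_3 = f(L/D)V²/2g = 3.724 m
Series → Q common, losses add: H = Σh = 23.23 m

H ≈ 23.2 m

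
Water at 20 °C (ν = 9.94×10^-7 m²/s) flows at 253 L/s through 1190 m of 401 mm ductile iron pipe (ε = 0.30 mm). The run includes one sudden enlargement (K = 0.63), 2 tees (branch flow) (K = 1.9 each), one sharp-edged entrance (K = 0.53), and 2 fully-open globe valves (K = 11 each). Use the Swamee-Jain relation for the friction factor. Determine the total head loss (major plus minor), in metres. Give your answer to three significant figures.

H_L ≈ 17.0 m

V = 4Q/(πD²) = 2.003 m/s; V²/2g = 0.2045 m
Re = 8.08×10^5, ε/D = 7.48×10^-4 → f = 0.01888 (Swamee-Jain)
Major: h_f = f(L/D)·V²/2g = 0.01888·2968·0.2045 = 11.46 m
Minor: ΣK = 27.0; h_m = ΣK·V²/2g = 5.514 m
Total H_L = 11.46 + 5.514 = 16.98 m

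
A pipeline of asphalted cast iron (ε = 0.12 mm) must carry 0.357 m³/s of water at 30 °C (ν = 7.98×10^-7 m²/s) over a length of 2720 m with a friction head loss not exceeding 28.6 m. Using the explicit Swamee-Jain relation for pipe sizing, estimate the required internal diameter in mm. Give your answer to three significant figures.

Swamee-Jain (Type III): D = 0.66·[ε^1.25·(LQ²/(gh_f))^4.75 + ν·Q^9.4·(L/(gh_f))^5.2]^0.04
LQ²/(gh_f) = 1.236; L/(gh_f) = 9.695
Term 1 = ε^1.25·(…)^4.75 = 3.43×10^-5; Term 2 = ν·Q^9.4·(…)^5.2 = 6.72×10^-6
D = 0.66·(3.43×10^-5 + 6.72×10^-6)^0.04 = 0.4406 m = 441 mm
Check: V = 2.34 m/s, Re = 1.29×10^6, f = 0.01534, h_f = 26.5 m ≈ 28.6 m ✓

D ≈ 441 mm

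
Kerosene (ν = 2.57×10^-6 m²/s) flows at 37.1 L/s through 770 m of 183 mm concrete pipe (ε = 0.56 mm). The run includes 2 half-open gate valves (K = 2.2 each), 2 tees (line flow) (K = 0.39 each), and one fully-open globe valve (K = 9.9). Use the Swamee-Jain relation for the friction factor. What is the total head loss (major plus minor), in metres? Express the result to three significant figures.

H_L ≈ 13.4 m

V = 4Q/(πD²) = 1.411 m/s; V²/2g = 0.1014 m
Re = 1.00×10^5, ε/D = 0.00306 → f = 0.02784 (Swamee-Jain)
Major: h_f = f(L/D)·V²/2g = 0.02784·4208·0.1014 = 11.88 m
Minor: ΣK = 15.1; h_m = ΣK·V²/2g = 1.529 m
Total H_L = 11.88 + 1.529 = 13.41 m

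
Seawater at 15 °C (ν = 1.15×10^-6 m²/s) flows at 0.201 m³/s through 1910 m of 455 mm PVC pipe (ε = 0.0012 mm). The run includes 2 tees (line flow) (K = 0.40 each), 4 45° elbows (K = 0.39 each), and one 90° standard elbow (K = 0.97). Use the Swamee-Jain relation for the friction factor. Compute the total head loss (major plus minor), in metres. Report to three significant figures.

H_L ≈ 4.57 m

V = 4Q/(πD²) = 1.236 m/s; V²/2g = 0.07789 m
Re = 4.89×10^5, ε/D = 2.64×10^-6 → f = 0.01318 (Swamee-Jain)
Major: h_f = f(L/D)·V²/2g = 0.01318·4198·0.07789 = 4.311 m
Minor: ΣK = 3.33; h_m = ΣK·V²/2g = 0.2594 m
Total H_L = 4.311 + 0.2594 = 4.570 m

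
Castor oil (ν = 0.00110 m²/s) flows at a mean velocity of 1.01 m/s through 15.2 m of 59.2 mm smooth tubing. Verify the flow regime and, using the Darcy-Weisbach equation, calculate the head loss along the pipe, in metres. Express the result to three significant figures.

h_f ≈ 15.7 m

Re = VD/ν = 1.01·0.05920/0.00110 = 54.4 → laminar (Re < 2300)
f = 64/Re = 1.177
h_f = f(L/D)V²/(2g) = 1.177·(15.2/0.05920)·1.01²/(2·9.81) = 15.72 m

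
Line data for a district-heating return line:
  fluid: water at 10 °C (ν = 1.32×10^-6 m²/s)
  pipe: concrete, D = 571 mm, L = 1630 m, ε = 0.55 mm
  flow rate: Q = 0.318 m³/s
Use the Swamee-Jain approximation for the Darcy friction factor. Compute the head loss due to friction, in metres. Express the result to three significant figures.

h_f ≈ 4.52 m

V = 4Q/(πD²) = 4·0.318/(π·0.571²) = 1.242 m/s
Re = VD/ν = 1.242·0.571/1.32×10^-6 = 5.37×10^5 → turbulent
ε/D = 0.55/571 = 9.63×10^-4
Swamee-Jain: f = 0.02015
h_f = f(L/D)V²/(2g) = 0.02015·(1630/0.571)·1.242²/(2·9.81) = 4.521 m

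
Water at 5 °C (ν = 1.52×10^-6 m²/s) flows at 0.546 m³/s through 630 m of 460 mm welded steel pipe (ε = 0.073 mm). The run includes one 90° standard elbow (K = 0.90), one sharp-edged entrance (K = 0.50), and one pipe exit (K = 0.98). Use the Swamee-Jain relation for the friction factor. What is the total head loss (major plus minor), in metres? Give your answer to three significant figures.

V = 4Q/(πD²) = 3.285 m/s; V²/2g = 0.5501 m
Re = 9.94×10^5, ε/D = 1.59×10^-4 → f = 0.01430 (Swamee-Jain)
Major: h_f = f(L/D)·V²/2g = 0.01430·1370·0.5501 = 10.77 m
Minor: ΣK = 2.38; h_m = ΣK·V²/2g = 1.309 m
Total H_L = 10.77 + 1.309 = 12.08 m

H_L ≈ 12.1 m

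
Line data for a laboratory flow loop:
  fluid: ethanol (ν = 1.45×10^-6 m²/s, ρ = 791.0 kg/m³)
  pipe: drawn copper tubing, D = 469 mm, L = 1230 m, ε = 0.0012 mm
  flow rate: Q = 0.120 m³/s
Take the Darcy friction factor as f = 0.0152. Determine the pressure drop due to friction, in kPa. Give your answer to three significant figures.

V = 4Q/(πD²) = 4·0.120/(π·0.469²) = 0.6946 m/s
h_f = f(L/D)V²/(2g) = 0.01520·(1230/0.469)·0.6946²/(2·9.81) = 0.9803 m
Δp = ρg·h_f = 791.0·9.81·0.9803 = 7.607 kPa

Δp ≈ 7.61 kPa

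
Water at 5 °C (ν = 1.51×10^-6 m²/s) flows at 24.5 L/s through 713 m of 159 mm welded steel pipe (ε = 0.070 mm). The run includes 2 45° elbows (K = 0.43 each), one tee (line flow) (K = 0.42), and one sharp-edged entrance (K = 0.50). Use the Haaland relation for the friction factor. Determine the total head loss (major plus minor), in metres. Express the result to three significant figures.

H_L ≈ 6.81 m

V = 4Q/(πD²) = 1.234 m/s; V²/2g = 0.07760 m
Re = 1.30×10^5, ε/D = 4.40×10^-4 → f = 0.01917 (Haaland)
Major: h_f = f(L/D)·V²/2g = 0.01917·4484·0.07760 = 6.671 m
Minor: ΣK = 1.78; h_m = ΣK·V²/2g = 0.1381 m
Total H_L = 6.671 + 0.1381 = 6.809 m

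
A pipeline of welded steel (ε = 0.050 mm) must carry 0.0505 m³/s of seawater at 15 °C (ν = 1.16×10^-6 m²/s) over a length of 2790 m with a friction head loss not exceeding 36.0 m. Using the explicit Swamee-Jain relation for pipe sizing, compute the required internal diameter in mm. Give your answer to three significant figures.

Swamee-Jain (Type III): D = 0.66·[ε^1.25·(LQ²/(gh_f))^4.75 + ν·Q^9.4·(L/(gh_f))^5.2]^0.04
LQ²/(gh_f) = 0.02015; L/(gh_f) = 7.900
Term 1 = ε^1.25·(…)^4.75 = 3.70×10^-14; Term 2 = ν·Q^9.4·(…)^5.2 = 3.49×10^-14
D = 0.66·(3.70×10^-14 + 3.49×10^-14)^0.04 = 0.1967 m = 197 mm
Check: V = 1.66 m/s, Re = 2.82×10^5, f = 0.01684, h_f = 33.6 m ≈ 36.0 m ✓

D ≈ 197 mm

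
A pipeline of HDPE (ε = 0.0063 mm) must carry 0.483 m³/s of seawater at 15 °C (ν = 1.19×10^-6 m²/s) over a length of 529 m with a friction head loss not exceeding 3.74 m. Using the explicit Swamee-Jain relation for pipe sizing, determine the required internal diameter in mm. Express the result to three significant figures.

Swamee-Jain (Type III): D = 0.66·[ε^1.25·(LQ²/(gh_f))^4.75 + ν·Q^9.4·(L/(gh_f))^5.2]^0.04
LQ²/(gh_f) = 3.364; L/(gh_f) = 14.42
Term 1 = ε^1.25·(…)^4.75 = 1.00×10^-4; Term 2 = ν·Q^9.4·(…)^5.2 = 0.00135
D = 0.66·(1.00×10^-4 + 0.00135)^0.04 = 0.5082 m = 508 mm
Check: V = 2.38 m/s, Re = 1.02×10^6, f = 0.01188, h_f = 3.57 m ≈ 3.74 m ✓

D ≈ 508 mm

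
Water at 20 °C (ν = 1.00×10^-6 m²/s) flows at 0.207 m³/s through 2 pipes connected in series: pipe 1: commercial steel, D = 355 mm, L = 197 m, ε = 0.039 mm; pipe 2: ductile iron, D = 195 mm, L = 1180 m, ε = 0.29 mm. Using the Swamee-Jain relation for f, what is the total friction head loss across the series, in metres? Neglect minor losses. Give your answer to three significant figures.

Pipe 1: V = 2.091 m/s, Re = 7.42×10^5, ε/D = 1.10×10^-4, f = 0.01401, h_1 = f(L/D)V²/2g = 1.733 m
Pipe 2: V = 6.931 m/s, Re = 1.35×10^6, ε/D = 0.00149, f = 0.02192, h_2 = f(L/D)V²/2g = 324.7 m
Series → Q common, losses add: H = Σh = 326.5 m

H ≈ 326 m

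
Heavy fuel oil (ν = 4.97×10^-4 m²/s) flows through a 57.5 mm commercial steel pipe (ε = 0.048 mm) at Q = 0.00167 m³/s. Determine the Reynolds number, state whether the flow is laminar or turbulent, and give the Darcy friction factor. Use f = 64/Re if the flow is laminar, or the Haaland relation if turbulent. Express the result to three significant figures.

V = 4Q/(πD²) = 0.6431 m/s
Re = VD/ν = 0.6431·0.0575/4.97×10^-4 = 74.4
Re < 2300 → laminar → f = 64/Re = 0.8602

Re ≈ 74.4; laminar; f = 64/Re ≈ 0.860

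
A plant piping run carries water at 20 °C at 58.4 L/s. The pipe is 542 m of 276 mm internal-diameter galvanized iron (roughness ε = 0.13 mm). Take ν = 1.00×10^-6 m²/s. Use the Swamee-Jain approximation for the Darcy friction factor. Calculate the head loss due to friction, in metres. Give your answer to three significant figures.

h_f ≈ 1.75 m

V = 4Q/(πD²) = 4·0.0584/(π·0.276²) = 0.9761 m/s
Re = VD/ν = 0.9761·0.276/1.00×10^-6 = 2.69×10^5 → turbulent
ε/D = 0.13/276 = 4.71×10^-4
Swamee-Jain: f = 0.01831
h_f = f(L/D)V²/(2g) = 0.01831·(542/0.276)·0.9761²/(2·9.81) = 1.746 m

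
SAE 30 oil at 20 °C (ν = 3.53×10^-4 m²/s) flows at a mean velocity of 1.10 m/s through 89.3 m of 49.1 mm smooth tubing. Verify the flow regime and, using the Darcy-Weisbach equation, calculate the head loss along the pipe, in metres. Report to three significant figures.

h_f ≈ 46.9 m

Re = VD/ν = 1.10·0.04910/3.53×10^-4 = 153 → laminar (Re < 2300)
f = 64/Re = 0.4183
h_f = f(L/D)V²/(2g) = 0.4183·(89.3/0.04910)·1.10²/(2·9.81) = 46.92 m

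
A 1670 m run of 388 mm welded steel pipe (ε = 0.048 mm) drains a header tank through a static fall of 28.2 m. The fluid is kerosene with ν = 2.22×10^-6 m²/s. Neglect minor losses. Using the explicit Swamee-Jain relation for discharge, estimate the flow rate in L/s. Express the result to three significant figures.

Swamee-Jain (Type II): Q = -0.965·√(gD⁵h_f/L)·ln[ε/(3.7D) + √(3.17ν²L/(gD³h_f))]
√(gD⁵h_f/L) = √(9.81·0.388⁵·28.2/1670) = 0.03817
ε/(3.7D) = 3.34×10^-5; √(3.17ν²L/(gD³h_f)) = 4.02×10^-5
Q = -0.965·0.03817·ln(7.362×10^-5) = 0.3505 m³/s
Check: V = 2.96 m/s, Re = 5.18×10^5, f = 0.01468, h_f = 28.3 m ≈ 28.2 m ✓

Q ≈ 351 L/s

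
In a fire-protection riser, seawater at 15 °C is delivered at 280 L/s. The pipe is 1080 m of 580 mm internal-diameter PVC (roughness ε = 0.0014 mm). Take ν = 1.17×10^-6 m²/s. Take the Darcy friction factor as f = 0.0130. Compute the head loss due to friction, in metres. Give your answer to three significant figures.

V = 4Q/(πD²) = 4·0.280/(π·0.580²) = 1.060 m/s
h_f = f(L/D)V²/(2g) = 0.01300·(1080/0.580)·1.060²/(2·9.81) = 1.386 m

h_f ≈ 1.39 m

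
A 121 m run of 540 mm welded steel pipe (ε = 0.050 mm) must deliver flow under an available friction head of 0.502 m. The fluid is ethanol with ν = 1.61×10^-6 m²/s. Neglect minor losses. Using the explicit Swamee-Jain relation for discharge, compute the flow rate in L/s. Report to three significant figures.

Q ≈ 405 L/s

Swamee-Jain (Type II): Q = -0.965·√(gD⁵h_f/L)·ln[ε/(3.7D) + √(3.17ν²L/(gD³h_f))]
√(gD⁵h_f/L) = √(9.81·0.540⁵·0.502/121) = 0.04323
ε/(3.7D) = 2.50×10^-5; √(3.17ν²L/(gD³h_f)) = 3.58×10^-5
Q = -0.965·0.04323·ln(6.083×10^-5) = 0.4050 m³/s
Check: V = 1.77 m/s, Re = 5.93×10^5, f = 0.01410, h_f = 0.504 m ≈ 0.502 m ✓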